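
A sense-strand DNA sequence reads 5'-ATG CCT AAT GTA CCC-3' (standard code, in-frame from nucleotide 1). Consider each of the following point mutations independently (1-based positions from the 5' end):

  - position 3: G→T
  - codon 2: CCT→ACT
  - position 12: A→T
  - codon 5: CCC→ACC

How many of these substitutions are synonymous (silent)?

Codon 1: ATG (Met) → ATT (Ile) — missense.
Codon 2: CCT (Pro) → ACT (Thr) — missense.
Codon 4: GTA (Val) → GTT (Val) — synonymous.
Codon 5: CCC (Pro) → ACC (Thr) — missense.
Synonymous: 1 of 4.

1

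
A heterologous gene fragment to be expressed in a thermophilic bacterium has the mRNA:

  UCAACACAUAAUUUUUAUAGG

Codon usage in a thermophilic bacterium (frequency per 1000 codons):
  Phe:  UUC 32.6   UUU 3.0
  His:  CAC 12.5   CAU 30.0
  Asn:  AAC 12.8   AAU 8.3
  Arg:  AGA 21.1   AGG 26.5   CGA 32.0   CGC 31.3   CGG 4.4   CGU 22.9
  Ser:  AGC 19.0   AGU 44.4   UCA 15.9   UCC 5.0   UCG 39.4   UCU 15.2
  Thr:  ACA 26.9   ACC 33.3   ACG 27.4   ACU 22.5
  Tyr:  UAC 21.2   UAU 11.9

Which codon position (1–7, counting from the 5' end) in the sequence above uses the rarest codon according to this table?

5

Codon 1 UCA (Ser): 15.9 per 1000.
Codon 2 ACA (Thr): 26.9 per 1000.
Codon 3 CAU (His): 30.0 per 1000.
Codon 4 AAU (Asn): 8.3 per 1000.
Codon 5 UUU (Phe): 3.0 per 1000.
Codon 6 UAU (Tyr): 11.9 per 1000.
Codon 7 AGG (Arg): 26.5 per 1000.
Lowest frequency is 3.0 at codon 5.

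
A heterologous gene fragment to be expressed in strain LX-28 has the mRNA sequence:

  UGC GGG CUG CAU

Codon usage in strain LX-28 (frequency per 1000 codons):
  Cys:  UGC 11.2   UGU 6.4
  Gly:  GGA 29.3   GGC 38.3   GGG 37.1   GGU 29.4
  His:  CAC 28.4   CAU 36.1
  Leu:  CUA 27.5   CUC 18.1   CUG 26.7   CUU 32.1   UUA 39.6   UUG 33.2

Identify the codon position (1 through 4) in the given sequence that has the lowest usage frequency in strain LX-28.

Codon 1 UGC (Cys): 11.2 per 1000.
Codon 2 GGG (Gly): 37.1 per 1000.
Codon 3 CUG (Leu): 26.7 per 1000.
Codon 4 CAU (His): 36.1 per 1000.
Lowest frequency is 11.2 at codon 1.

1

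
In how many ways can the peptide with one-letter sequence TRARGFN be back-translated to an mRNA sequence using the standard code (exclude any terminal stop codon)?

9216

Thr: 4 codons.
Arg: 6 codons.
Ala: 4 codons.
Arg: 6 codons.
Gly: 4 codons.
Phe: 2 codons.
Asn: 2 codons.
4 × 6 × 4 × 6 × 4 × 2 × 2 = 9216.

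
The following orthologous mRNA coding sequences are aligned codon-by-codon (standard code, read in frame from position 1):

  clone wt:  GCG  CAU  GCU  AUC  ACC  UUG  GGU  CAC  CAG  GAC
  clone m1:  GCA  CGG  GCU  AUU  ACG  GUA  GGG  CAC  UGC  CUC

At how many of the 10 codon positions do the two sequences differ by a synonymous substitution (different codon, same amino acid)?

4

Codon 1: GCG Ala / GCA Ala — synonymous.
Codon 2: CAU His / CGG Arg — nonsynonymous.
Codon 3: GCU Ala / GCU Ala — identical.
Codon 4: AUC Ile / AUU Ile — synonymous.
Codon 5: ACC Thr / ACG Thr — synonymous.
Codon 6: UUG Leu / GUA Val — nonsynonymous.
Codon 7: GGU Gly / GGG Gly — synonymous.
Codon 8: CAC His / CAC His — identical.
Codon 9: CAG Gln / UGC Cys — nonsynonymous.
Codon 10: GAC Asp / CUC Leu — nonsynonymous.
Synonymous differences: 4.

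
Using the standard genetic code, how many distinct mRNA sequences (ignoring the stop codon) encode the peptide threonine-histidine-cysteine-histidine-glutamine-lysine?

Thr: 4 codons.
His: 2 codons.
Cys: 2 codons.
His: 2 codons.
Gln: 2 codons.
Lys: 2 codons.
4 × 2 × 2 × 2 × 2 × 2 = 128.

128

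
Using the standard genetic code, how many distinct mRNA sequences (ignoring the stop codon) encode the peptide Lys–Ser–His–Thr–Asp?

192

Lys: 2 codons.
Ser: 6 codons.
His: 2 codons.
Thr: 4 codons.
Asp: 2 codons.
2 × 6 × 2 × 4 × 2 = 192.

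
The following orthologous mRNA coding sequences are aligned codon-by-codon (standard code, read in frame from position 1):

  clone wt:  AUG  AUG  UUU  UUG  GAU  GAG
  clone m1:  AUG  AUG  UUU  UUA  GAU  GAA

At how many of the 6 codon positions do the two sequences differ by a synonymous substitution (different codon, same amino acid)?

Codon 1: AUG Met / AUG Met — identical.
Codon 2: AUG Met / AUG Met — identical.
Codon 3: UUU Phe / UUU Phe — identical.
Codon 4: UUG Leu / UUA Leu — synonymous.
Codon 5: GAU Asp / GAU Asp — identical.
Codon 6: GAG Glu / GAA Glu — synonymous.
Synonymous differences: 2.

2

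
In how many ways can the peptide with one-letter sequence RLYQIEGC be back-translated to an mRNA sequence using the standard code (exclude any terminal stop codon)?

Arg: 6 codons.
Leu: 6 codons.
Tyr: 2 codons.
Gln: 2 codons.
Ile: 3 codons.
Glu: 2 codons.
Gly: 4 codons.
Cys: 2 codons.
6 × 6 × 2 × 2 × 3 × 2 × 4 × 2 = 6912.

6912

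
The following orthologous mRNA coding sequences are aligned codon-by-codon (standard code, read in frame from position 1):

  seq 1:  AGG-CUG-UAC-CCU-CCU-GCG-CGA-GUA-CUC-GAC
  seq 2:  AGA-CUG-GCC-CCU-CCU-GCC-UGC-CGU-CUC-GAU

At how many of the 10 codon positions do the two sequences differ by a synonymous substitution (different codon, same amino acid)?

3

Codon 1: AGG Arg / AGA Arg — synonymous.
Codon 2: CUG Leu / CUG Leu — identical.
Codon 3: UAC Tyr / GCC Ala — nonsynonymous.
Codon 4: CCU Pro / CCU Pro — identical.
Codon 5: CCU Pro / CCU Pro — identical.
Codon 6: GCG Ala / GCC Ala — synonymous.
Codon 7: CGA Arg / UGC Cys — nonsynonymous.
Codon 8: GUA Val / CGU Arg — nonsynonymous.
Codon 9: CUC Leu / CUC Leu — identical.
Codon 10: GAC Asp / GAU Asp — synonymous.
Synonymous differences: 3.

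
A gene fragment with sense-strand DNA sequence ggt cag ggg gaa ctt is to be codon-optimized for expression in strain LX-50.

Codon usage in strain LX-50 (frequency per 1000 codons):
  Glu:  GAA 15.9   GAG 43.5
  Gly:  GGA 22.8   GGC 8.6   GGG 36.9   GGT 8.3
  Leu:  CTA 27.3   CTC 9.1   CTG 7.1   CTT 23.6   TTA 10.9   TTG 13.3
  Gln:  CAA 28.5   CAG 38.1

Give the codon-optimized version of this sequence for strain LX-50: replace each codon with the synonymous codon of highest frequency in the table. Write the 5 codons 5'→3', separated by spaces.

Codon 1 (Gly): best is GGG at 36.9.
Codon 2 (Gln): best is CAG at 38.1.
Codon 3 (Gly): best is GGG at 36.9.
Codon 4 (Glu): best is GAG at 43.5.
Codon 5 (Leu): best is CTA at 27.3.

GGG CAG GGG GAG CTA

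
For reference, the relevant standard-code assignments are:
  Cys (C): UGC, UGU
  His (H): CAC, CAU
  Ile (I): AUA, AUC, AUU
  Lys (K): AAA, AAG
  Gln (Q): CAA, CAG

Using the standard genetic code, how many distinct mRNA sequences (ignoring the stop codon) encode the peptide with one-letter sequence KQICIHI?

432

Lys: 2 codons.
Gln: 2 codons.
Ile: 3 codons.
Cys: 2 codons.
Ile: 3 codons.
His: 2 codons.
Ile: 3 codons.
2 × 2 × 3 × 2 × 3 × 2 × 3 = 432.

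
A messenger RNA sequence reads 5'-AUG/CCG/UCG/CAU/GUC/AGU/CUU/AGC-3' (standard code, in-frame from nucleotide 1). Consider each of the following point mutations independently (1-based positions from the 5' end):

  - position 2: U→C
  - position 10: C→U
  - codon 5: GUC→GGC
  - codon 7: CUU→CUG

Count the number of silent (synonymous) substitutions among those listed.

Codon 1: AUG (Met) → ACG (Thr) — missense.
Codon 4: CAU (His) → UAU (Tyr) — missense.
Codon 5: GUC (Val) → GGC (Gly) — missense.
Codon 7: CUU (Leu) → CUG (Leu) — synonymous.
Synonymous: 1 of 4.

1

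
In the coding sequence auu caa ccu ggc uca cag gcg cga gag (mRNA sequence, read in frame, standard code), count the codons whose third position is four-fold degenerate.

Codon 1 AUU (Ile): third position 3-fold.
Codon 2 CAA (Gln): third position 2-fold.
Codon 3 CCU (Pro): third position 4-fold.
Codon 4 GGC (Gly): third position 4-fold.
Codon 5 UCA (Ser): third position 4-fold.
Codon 6 CAG (Gln): third position 2-fold.
Codon 7 GCG (Ala): third position 4-fold.
Codon 8 CGA (Arg): third position 4-fold.
Codon 9 GAG (Glu): third position 2-fold.
Four-fold degenerate third positions: 5.

5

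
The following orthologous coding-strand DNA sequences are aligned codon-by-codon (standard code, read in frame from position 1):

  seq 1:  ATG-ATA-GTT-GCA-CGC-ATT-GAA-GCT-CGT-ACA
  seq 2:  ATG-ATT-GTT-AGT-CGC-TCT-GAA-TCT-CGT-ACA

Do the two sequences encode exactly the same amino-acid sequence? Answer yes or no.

no

Codon 1: ATG Met / ATG Met — identical.
Codon 2: ATA Ile / ATT Ile — synonymous.
Codon 3: GTT Val / GTT Val — identical.
Codon 4: GCA Ala / AGT Ser — nonsynonymous.
Codon 5: CGC Arg / CGC Arg — identical.
Codon 6: ATT Ile / TCT Ser — nonsynonymous.
Codon 7: GAA Glu / GAA Glu — identical.
Codon 8: GCT Ala / TCT Ser — nonsynonymous.
Codon 9: CGT Arg / CGT Arg — identical.
Codon 10: ACA Thr / ACA Thr — identical.
Nonsynonymous differences: 3 → different protein.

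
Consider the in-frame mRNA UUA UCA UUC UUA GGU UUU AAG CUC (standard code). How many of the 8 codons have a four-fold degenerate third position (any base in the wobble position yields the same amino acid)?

Codon 1 UUA (Leu): third position 2-fold.
Codon 2 UCA (Ser): third position 4-fold.
Codon 3 UUC (Phe): third position 2-fold.
Codon 4 UUA (Leu): third position 2-fold.
Codon 5 GGU (Gly): third position 4-fold.
Codon 6 UUU (Phe): third position 2-fold.
Codon 7 AAG (Lys): third position 2-fold.
Codon 8 CUC (Leu): third position 4-fold.
Four-fold degenerate third positions: 3.

3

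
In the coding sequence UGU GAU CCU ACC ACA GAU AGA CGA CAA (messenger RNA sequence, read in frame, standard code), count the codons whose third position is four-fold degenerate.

4

Codon 1 UGU (Cys): third position 2-fold.
Codon 2 GAU (Asp): third position 2-fold.
Codon 3 CCU (Pro): third position 4-fold.
Codon 4 ACC (Thr): third position 4-fold.
Codon 5 ACA (Thr): third position 4-fold.
Codon 6 GAU (Asp): third position 2-fold.
Codon 7 AGA (Arg): third position 2-fold.
Codon 8 CGA (Arg): third position 4-fold.
Codon 9 CAA (Gln): third position 2-fold.
Four-fold degenerate third positions: 4.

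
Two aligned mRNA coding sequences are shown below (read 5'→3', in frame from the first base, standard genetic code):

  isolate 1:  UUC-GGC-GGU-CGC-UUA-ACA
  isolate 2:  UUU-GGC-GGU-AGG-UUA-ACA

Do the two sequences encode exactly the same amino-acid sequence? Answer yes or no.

yes

Codon 1: UUC Phe / UUU Phe — synonymous.
Codon 2: GGC Gly / GGC Gly — identical.
Codon 3: GGU Gly / GGU Gly — identical.
Codon 4: CGC Arg / AGG Arg — synonymous.
Codon 5: UUA Leu / UUA Leu — identical.
Codon 6: ACA Thr / ACA Thr — identical.
Nonsynonymous differences: 0 → same protein.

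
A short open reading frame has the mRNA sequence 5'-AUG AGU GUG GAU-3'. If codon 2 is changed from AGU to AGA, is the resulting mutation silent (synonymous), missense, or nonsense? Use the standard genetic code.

missense

Position 6 falls in codon 2: AGU → Ser.
After the substitution the codon is AGA → Arg.
Ser ≠ Arg, so this is a missense mutation.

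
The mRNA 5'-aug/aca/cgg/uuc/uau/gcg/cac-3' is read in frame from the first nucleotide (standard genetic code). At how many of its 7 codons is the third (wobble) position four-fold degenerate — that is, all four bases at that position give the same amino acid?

Codon 1 AUG (Met): third position 1-fold.
Codon 2 ACA (Thr): third position 4-fold.
Codon 3 CGG (Arg): third position 4-fold.
Codon 4 UUC (Phe): third position 2-fold.
Codon 5 UAU (Tyr): third position 2-fold.
Codon 6 GCG (Ala): third position 4-fold.
Codon 7 CAC (His): third position 2-fold.
Four-fold degenerate third positions: 3.

3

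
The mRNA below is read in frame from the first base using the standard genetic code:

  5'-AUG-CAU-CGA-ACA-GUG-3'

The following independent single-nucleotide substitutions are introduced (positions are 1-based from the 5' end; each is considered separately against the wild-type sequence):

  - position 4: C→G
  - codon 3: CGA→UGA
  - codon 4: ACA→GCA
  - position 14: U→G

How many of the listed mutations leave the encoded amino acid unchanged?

0

Codon 2: CAU (His) → GAU (Asp) — missense.
Codon 3: CGA (Arg) → UGA (Stop) — nonsense.
Codon 4: ACA (Thr) → GCA (Ala) — missense.
Codon 5: GUG (Val) → GGG (Gly) — missense.
Synonymous: 0 of 4.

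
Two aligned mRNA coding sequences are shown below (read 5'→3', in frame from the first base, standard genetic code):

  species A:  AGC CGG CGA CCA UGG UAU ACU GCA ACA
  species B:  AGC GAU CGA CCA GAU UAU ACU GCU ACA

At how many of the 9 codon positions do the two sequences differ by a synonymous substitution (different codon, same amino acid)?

Codon 1: AGC Ser / AGC Ser — identical.
Codon 2: CGG Arg / GAU Asp — nonsynonymous.
Codon 3: CGA Arg / CGA Arg — identical.
Codon 4: CCA Pro / CCA Pro — identical.
Codon 5: UGG Trp / GAU Asp — nonsynonymous.
Codon 6: UAU Tyr / UAU Tyr — identical.
Codon 7: ACU Thr / ACU Thr — identical.
Codon 8: GCA Ala / GCU Ala — synonymous.
Codon 9: ACA Thr / ACA Thr — identical.
Synonymous differences: 1.

1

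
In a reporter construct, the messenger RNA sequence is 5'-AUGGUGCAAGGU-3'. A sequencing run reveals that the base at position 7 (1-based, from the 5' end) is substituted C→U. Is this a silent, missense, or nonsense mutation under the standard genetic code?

Position 7 falls in codon 3: CAA → Gln.
After the substitution the codon is UAA → Stop.
The new codon is a stop codon, so this is a nonsense mutation.

nonsense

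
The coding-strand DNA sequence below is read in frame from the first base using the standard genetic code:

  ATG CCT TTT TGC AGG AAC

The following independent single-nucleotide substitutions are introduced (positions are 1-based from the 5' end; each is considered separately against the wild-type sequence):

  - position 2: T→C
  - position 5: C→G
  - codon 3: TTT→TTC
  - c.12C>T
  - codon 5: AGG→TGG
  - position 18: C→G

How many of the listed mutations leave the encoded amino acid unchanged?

Codon 1: ATG (Met) → ACG (Thr) — missense.
Codon 2: CCT (Pro) → CGT (Arg) — missense.
Codon 3: TTT (Phe) → TTC (Phe) — synonymous.
Codon 4: TGC (Cys) → TGT (Cys) — synonymous.
Codon 5: AGG (Arg) → TGG (Trp) — missense.
Codon 6: AAC (Asn) → AAG (Lys) — missense.
Synonymous: 2 of 6.

2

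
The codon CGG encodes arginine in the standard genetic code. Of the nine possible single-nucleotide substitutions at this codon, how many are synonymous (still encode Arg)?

4

Position 1: AGG → 1 synonymous.
Position 2: none → 0 synonymous.
Position 3: CGT, CGC, CGA → 3 synonymous.
Total: 1 + 0 + 3 = 4.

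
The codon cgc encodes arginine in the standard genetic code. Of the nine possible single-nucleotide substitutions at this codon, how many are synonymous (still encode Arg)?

3

Position 1: none → 0 synonymous.
Position 2: none → 0 synonymous.
Position 3: CGU, CGA, CGG → 3 synonymous.
Total: 0 + 0 + 3 = 3.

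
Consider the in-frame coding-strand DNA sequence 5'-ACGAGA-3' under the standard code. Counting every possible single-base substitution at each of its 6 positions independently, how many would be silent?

Codon 1 (ACG, Thr): 3 synonymous substitutions.
Codon 2 (AGA, Arg): 2 synonymous substitutions.
Total: 3 + 2 = 5.

5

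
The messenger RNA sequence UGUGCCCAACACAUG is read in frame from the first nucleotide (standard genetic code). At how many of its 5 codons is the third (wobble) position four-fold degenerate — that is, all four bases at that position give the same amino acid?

1

Codon 1 UGU (Cys): third position 2-fold.
Codon 2 GCC (Ala): third position 4-fold.
Codon 3 CAA (Gln): third position 2-fold.
Codon 4 CAC (His): third position 2-fold.
Codon 5 AUG (Met): third position 1-fold.
Four-fold degenerate third positions: 1.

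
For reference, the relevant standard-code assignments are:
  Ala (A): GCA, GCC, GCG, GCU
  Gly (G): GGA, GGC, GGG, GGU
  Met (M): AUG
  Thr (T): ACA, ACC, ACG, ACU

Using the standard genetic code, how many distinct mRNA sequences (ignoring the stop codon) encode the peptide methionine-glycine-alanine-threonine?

Met: 1 codon.
Gly: 4 codons.
Ala: 4 codons.
Thr: 4 codons.
1 × 4 × 4 × 4 = 64.

64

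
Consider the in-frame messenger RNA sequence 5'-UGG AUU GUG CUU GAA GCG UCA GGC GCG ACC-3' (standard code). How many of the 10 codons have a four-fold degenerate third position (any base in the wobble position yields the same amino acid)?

7

Codon 1 UGG (Trp): third position 1-fold.
Codon 2 AUU (Ile): third position 3-fold.
Codon 3 GUG (Val): third position 4-fold.
Codon 4 CUU (Leu): third position 4-fold.
Codon 5 GAA (Glu): third position 2-fold.
Codon 6 GCG (Ala): third position 4-fold.
Codon 7 UCA (Ser): third position 4-fold.
Codon 8 GGC (Gly): third position 4-fold.
Codon 9 GCG (Ala): third position 4-fold.
Codon 10 ACC (Thr): third position 4-fold.
Four-fold degenerate third positions: 7.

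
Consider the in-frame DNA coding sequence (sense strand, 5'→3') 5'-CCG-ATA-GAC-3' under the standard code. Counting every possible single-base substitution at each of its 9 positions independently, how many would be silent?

6

Codon 1 (CCG, Pro): 3 synonymous substitutions.
Codon 2 (ATA, Ile): 2 synonymous substitutions.
Codon 3 (GAC, Asp): 1 synonymous substitution.
Total: 3 + 2 + 1 = 6.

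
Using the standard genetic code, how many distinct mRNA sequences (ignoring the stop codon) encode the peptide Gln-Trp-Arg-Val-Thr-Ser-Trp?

Gln: 2 codons.
Trp: 1 codon.
Arg: 6 codons.
Val: 4 codons.
Thr: 4 codons.
Ser: 6 codons.
Trp: 1 codon.
2 × 1 × 6 × 4 × 4 × 6 × 1 = 1152.

1152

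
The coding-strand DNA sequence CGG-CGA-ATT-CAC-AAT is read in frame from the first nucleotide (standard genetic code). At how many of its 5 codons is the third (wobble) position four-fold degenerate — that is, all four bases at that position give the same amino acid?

Codon 1 CGG (Arg): third position 4-fold.
Codon 2 CGA (Arg): third position 4-fold.
Codon 3 ATT (Ile): third position 3-fold.
Codon 4 CAC (His): third position 2-fold.
Codon 5 AAT (Asn): third position 2-fold.
Four-fold degenerate third positions: 2.

2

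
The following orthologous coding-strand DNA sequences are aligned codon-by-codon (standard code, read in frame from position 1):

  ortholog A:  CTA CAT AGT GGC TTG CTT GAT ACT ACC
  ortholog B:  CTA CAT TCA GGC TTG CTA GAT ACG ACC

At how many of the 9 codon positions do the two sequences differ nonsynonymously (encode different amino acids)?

0

Codon 1: CTA Leu / CTA Leu — identical.
Codon 2: CAT His / CAT His — identical.
Codon 3: AGT Ser / TCA Ser — synonymous.
Codon 4: GGC Gly / GGC Gly — identical.
Codon 5: TTG Leu / TTG Leu — identical.
Codon 6: CTT Leu / CTA Leu — synonymous.
Codon 7: GAT Asp / GAT Asp — identical.
Codon 8: ACT Thr / ACG Thr — synonymous.
Codon 9: ACC Thr / ACC Thr — identical.
Nonsynonymous differences: 0.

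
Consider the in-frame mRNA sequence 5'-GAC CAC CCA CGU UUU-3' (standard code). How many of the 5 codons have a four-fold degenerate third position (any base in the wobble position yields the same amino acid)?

2

Codon 1 GAC (Asp): third position 2-fold.
Codon 2 CAC (His): third position 2-fold.
Codon 3 CCA (Pro): third position 4-fold.
Codon 4 CGU (Arg): third position 4-fold.
Codon 5 UUU (Phe): third position 2-fold.
Four-fold degenerate third positions: 2.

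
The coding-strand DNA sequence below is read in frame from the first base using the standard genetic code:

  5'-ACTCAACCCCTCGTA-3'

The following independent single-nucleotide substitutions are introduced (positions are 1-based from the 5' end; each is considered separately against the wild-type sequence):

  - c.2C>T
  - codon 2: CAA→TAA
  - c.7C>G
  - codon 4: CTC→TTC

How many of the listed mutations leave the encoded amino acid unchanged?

Codon 1: ACT (Thr) → ATT (Ile) — missense.
Codon 2: CAA (Gln) → TAA (Stop) — nonsense.
Codon 3: CCC (Pro) → GCC (Ala) — missense.
Codon 4: CTC (Leu) → TTC (Phe) — missense.
Synonymous: 0 of 4.

0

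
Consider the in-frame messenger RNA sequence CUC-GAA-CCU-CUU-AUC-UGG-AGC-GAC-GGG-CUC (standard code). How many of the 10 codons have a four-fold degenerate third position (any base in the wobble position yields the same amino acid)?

5

Codon 1 CUC (Leu): third position 4-fold.
Codon 2 GAA (Glu): third position 2-fold.
Codon 3 CCU (Pro): third position 4-fold.
Codon 4 CUU (Leu): third position 4-fold.
Codon 5 AUC (Ile): third position 3-fold.
Codon 6 UGG (Trp): third position 1-fold.
Codon 7 AGC (Ser): third position 2-fold.
Codon 8 GAC (Asp): third position 2-fold.
Codon 9 GGG (Gly): third position 4-fold.
Codon 10 CUC (Leu): third position 4-fold.
Four-fold degenerate third positions: 5.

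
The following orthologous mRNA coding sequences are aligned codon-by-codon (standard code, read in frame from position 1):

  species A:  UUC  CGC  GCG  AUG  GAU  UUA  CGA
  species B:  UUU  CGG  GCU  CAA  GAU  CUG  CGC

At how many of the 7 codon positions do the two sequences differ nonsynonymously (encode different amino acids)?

1

Codon 1: UUC Phe / UUU Phe — synonymous.
Codon 2: CGC Arg / CGG Arg — synonymous.
Codon 3: GCG Ala / GCU Ala — synonymous.
Codon 4: AUG Met / CAA Gln — nonsynonymous.
Codon 5: GAU Asp / GAU Asp — identical.
Codon 6: UUA Leu / CUG Leu — synonymous.
Codon 7: CGA Arg / CGC Arg — synonymous.
Nonsynonymous differences: 1.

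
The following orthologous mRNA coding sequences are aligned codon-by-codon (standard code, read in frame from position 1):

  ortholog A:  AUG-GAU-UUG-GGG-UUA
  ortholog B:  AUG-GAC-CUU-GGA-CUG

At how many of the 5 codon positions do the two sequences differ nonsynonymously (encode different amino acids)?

Codon 1: AUG Met / AUG Met — identical.
Codon 2: GAU Asp / GAC Asp — synonymous.
Codon 3: UUG Leu / CUU Leu — synonymous.
Codon 4: GGG Gly / GGA Gly — synonymous.
Codon 5: UUA Leu / CUG Leu — synonymous.
Nonsynonymous differences: 0.

0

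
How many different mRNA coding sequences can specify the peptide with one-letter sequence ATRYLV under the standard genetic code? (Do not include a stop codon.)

4608

Ala: 4 codons.
Thr: 4 codons.
Arg: 6 codons.
Tyr: 2 codons.
Leu: 6 codons.
Val: 4 codons.
4 × 4 × 6 × 2 × 6 × 4 = 4608.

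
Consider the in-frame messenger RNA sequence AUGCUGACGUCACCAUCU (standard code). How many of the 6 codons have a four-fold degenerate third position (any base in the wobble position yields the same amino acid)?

5

Codon 1 AUG (Met): third position 1-fold.
Codon 2 CUG (Leu): third position 4-fold.
Codon 3 ACG (Thr): third position 4-fold.
Codon 4 UCA (Ser): third position 4-fold.
Codon 5 CCA (Pro): third position 4-fold.
Codon 6 UCU (Ser): third position 4-fold.
Four-fold degenerate third positions: 5.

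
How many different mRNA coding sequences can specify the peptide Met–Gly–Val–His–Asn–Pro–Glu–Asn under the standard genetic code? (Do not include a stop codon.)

Met: 1 codon.
Gly: 4 codons.
Val: 4 codons.
His: 2 codons.
Asn: 2 codons.
Pro: 4 codons.
Glu: 2 codons.
Asn: 2 codons.
1 × 4 × 4 × 2 × 2 × 4 × 2 × 2 = 1024.

1024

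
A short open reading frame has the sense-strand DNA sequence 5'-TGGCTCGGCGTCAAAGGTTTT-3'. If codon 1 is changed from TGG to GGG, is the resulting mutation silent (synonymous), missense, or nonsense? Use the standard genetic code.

missense

Position 1 falls in codon 1: TGG → Trp.
After the substitution the codon is GGG → Gly.
Trp ≠ Gly, so this is a missense mutation.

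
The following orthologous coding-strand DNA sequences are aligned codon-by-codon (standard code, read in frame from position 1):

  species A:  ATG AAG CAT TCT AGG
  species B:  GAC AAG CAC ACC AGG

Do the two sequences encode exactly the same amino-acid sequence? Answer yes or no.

no

Codon 1: ATG Met / GAC Asp — nonsynonymous.
Codon 2: AAG Lys / AAG Lys — identical.
Codon 3: CAT His / CAC His — synonymous.
Codon 4: TCT Ser / ACC Thr — nonsynonymous.
Codon 5: AGG Arg / AGG Arg — identical.
Nonsynonymous differences: 2 → different protein.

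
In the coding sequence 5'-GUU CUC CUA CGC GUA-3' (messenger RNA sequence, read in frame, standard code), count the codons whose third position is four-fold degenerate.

Codon 1 GUU (Val): third position 4-fold.
Codon 2 CUC (Leu): third position 4-fold.
Codon 3 CUA (Leu): third position 4-fold.
Codon 4 CGC (Arg): third position 4-fold.
Codon 5 GUA (Val): third position 4-fold.
Four-fold degenerate third positions: 5.

5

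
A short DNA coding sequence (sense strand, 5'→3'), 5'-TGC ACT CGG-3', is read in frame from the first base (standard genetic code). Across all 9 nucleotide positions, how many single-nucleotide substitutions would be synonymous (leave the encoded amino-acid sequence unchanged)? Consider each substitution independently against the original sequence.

8

Codon 1 (TGC, Cys): 1 synonymous substitution.
Codon 2 (ACT, Thr): 3 synonymous substitutions.
Codon 3 (CGG, Arg): 4 synonymous substitutions.
Total: 1 + 3 + 4 = 8.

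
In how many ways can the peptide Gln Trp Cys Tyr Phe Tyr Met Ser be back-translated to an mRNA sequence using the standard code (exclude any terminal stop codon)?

Gln: 2 codons.
Trp: 1 codon.
Cys: 2 codons.
Tyr: 2 codons.
Phe: 2 codons.
Tyr: 2 codons.
Met: 1 codon.
Ser: 6 codons.
2 × 1 × 2 × 2 × 2 × 2 × 1 × 6 = 192.

192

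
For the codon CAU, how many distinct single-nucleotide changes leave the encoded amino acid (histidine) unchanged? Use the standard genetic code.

1

Position 1: none → 0 synonymous.
Position 2: none → 0 synonymous.
Position 3: CAC → 1 synonymous.
Total: 0 + 0 + 1 = 1.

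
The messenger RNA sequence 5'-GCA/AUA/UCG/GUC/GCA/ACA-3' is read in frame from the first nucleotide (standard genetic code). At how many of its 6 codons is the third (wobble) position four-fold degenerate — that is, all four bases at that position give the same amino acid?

Codon 1 GCA (Ala): third position 4-fold.
Codon 2 AUA (Ile): third position 3-fold.
Codon 3 UCG (Ser): third position 4-fold.
Codon 4 GUC (Val): third position 4-fold.
Codon 5 GCA (Ala): third position 4-fold.
Codon 6 ACA (Thr): third position 4-fold.
Four-fold degenerate third positions: 5.

5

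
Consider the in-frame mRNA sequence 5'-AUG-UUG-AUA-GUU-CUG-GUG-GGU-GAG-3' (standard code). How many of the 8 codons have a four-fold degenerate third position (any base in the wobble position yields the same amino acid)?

Codon 1 AUG (Met): third position 1-fold.
Codon 2 UUG (Leu): third position 2-fold.
Codon 3 AUA (Ile): third position 3-fold.
Codon 4 GUU (Val): third position 4-fold.
Codon 5 CUG (Leu): third position 4-fold.
Codon 6 GUG (Val): third position 4-fold.
Codon 7 GGU (Gly): third position 4-fold.
Codon 8 GAG (Glu): third position 2-fold.
Four-fold degenerate third positions: 4.

4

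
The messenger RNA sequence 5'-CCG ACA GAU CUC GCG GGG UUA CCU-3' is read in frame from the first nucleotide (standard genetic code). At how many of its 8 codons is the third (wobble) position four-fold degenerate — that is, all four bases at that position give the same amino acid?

Codon 1 CCG (Pro): third position 4-fold.
Codon 2 ACA (Thr): third position 4-fold.
Codon 3 GAU (Asp): third position 2-fold.
Codon 4 CUC (Leu): third position 4-fold.
Codon 5 GCG (Ala): third position 4-fold.
Codon 6 GGG (Gly): third position 4-fold.
Codon 7 UUA (Leu): third position 2-fold.
Codon 8 CCU (Pro): third position 4-fold.
Four-fold degenerate third positions: 6.

6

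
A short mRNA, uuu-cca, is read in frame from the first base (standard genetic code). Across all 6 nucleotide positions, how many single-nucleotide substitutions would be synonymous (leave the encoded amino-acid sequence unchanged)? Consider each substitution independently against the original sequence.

4

Codon 1 (UUU, Phe): 1 synonymous substitution.
Codon 2 (CCA, Pro): 3 synonymous substitutions.
Total: 1 + 3 = 4.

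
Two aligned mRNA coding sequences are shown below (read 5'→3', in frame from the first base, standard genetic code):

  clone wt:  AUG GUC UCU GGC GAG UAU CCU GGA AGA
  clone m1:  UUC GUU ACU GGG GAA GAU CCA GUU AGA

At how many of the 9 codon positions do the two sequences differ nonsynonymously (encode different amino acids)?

4

Codon 1: AUG Met / UUC Phe — nonsynonymous.
Codon 2: GUC Val / GUU Val — synonymous.
Codon 3: UCU Ser / ACU Thr — nonsynonymous.
Codon 4: GGC Gly / GGG Gly — synonymous.
Codon 5: GAG Glu / GAA Glu — synonymous.
Codon 6: UAU Tyr / GAU Asp — nonsynonymous.
Codon 7: CCU Pro / CCA Pro — synonymous.
Codon 8: GGA Gly / GUU Val — nonsynonymous.
Codon 9: AGA Arg / AGA Arg — identical.
Nonsynonymous differences: 4.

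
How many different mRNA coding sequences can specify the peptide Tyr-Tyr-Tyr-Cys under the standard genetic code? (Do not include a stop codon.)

16

Tyr: 2 codons.
Tyr: 2 codons.
Tyr: 2 codons.
Cys: 2 codons.
2 × 2 × 2 × 2 = 16.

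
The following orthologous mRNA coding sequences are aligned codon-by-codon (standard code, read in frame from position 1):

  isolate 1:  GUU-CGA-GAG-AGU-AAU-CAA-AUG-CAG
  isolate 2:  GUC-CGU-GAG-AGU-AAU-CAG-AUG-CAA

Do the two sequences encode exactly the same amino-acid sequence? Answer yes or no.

yes

Codon 1: GUU Val / GUC Val — synonymous.
Codon 2: CGA Arg / CGU Arg — synonymous.
Codon 3: GAG Glu / GAG Glu — identical.
Codon 4: AGU Ser / AGU Ser — identical.
Codon 5: AAU Asn / AAU Asn — identical.
Codon 6: CAA Gln / CAG Gln — synonymous.
Codon 7: AUG Met / AUG Met — identical.
Codon 8: CAG Gln / CAA Gln — synonymous.
Nonsynonymous differences: 0 → same protein.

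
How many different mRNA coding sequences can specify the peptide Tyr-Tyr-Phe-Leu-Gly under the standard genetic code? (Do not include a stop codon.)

192

Tyr: 2 codons.
Tyr: 2 codons.
Phe: 2 codons.
Leu: 6 codons.
Gly: 4 codons.
2 × 2 × 2 × 6 × 4 = 192.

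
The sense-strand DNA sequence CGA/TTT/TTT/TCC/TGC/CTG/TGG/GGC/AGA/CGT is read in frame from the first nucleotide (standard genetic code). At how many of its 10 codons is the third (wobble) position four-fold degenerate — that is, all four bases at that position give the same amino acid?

Codon 1 CGA (Arg): third position 4-fold.
Codon 2 TTT (Phe): third position 2-fold.
Codon 3 TTT (Phe): third position 2-fold.
Codon 4 TCC (Ser): third position 4-fold.
Codon 5 TGC (Cys): third position 2-fold.
Codon 6 CTG (Leu): third position 4-fold.
Codon 7 TGG (Trp): third position 1-fold.
Codon 8 GGC (Gly): third position 4-fold.
Codon 9 AGA (Arg): third position 2-fold.
Codon 10 CGT (Arg): third position 4-fold.
Four-fold degenerate third positions: 5.

5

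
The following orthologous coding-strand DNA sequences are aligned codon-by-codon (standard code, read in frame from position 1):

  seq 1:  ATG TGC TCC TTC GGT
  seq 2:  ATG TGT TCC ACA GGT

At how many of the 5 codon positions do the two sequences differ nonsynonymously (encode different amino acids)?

Codon 1: ATG Met / ATG Met — identical.
Codon 2: TGC Cys / TGT Cys — synonymous.
Codon 3: TCC Ser / TCC Ser — identical.
Codon 4: TTC Phe / ACA Thr — nonsynonymous.
Codon 5: GGT Gly / GGT Gly — identical.
Nonsynonymous differences: 1.

1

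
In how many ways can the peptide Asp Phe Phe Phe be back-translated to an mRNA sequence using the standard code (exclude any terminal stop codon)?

16

Asp: 2 codons.
Phe: 2 codons.
Phe: 2 codons.
Phe: 2 codons.
2 × 2 × 2 × 2 = 16.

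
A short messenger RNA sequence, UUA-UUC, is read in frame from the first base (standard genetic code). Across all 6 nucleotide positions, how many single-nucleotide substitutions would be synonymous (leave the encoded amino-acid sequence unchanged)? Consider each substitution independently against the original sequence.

3

Codon 1 (UUA, Leu): 2 synonymous substitutions.
Codon 2 (UUC, Phe): 1 synonymous substitution.
Total: 2 + 1 = 3.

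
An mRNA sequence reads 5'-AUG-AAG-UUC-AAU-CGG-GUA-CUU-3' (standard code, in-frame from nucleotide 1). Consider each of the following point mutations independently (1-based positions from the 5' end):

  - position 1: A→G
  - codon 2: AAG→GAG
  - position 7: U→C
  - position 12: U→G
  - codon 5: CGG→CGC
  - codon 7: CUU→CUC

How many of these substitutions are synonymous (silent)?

2

Codon 1: AUG (Met) → GUG (Val) — missense.
Codon 2: AAG (Lys) → GAG (Glu) — missense.
Codon 3: UUC (Phe) → CUC (Leu) — missense.
Codon 4: AAU (Asn) → AAG (Lys) — missense.
Codon 5: CGG (Arg) → CGC (Arg) — synonymous.
Codon 7: CUU (Leu) → CUC (Leu) — synonymous.
Synonymous: 2 of 6.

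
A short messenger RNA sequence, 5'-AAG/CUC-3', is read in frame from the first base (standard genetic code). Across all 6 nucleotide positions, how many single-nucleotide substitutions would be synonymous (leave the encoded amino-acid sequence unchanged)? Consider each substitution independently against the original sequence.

Codon 1 (AAG, Lys): 1 synonymous substitution.
Codon 2 (CUC, Leu): 3 synonymous substitutions.
Total: 1 + 3 = 4.

4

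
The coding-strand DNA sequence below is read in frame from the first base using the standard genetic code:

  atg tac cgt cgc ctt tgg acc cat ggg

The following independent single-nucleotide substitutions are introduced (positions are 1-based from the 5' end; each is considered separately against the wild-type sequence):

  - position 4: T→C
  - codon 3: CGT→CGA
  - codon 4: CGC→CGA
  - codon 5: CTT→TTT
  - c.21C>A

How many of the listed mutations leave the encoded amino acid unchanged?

3

Codon 2: TAC (Tyr) → CAC (His) — missense.
Codon 3: CGT (Arg) → CGA (Arg) — synonymous.
Codon 4: CGC (Arg) → CGA (Arg) — synonymous.
Codon 5: CTT (Leu) → TTT (Phe) — missense.
Codon 7: ACC (Thr) → ACA (Thr) — synonymous.
Synonymous: 3 of 5.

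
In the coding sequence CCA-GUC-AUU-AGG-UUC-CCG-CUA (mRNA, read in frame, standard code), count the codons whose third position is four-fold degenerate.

Codon 1 CCA (Pro): third position 4-fold.
Codon 2 GUC (Val): third position 4-fold.
Codon 3 AUU (Ile): third position 3-fold.
Codon 4 AGG (Arg): third position 2-fold.
Codon 5 UUC (Phe): third position 2-fold.
Codon 6 CCG (Pro): third position 4-fold.
Codon 7 CUA (Leu): third position 4-fold.
Four-fold degenerate third positions: 4.

4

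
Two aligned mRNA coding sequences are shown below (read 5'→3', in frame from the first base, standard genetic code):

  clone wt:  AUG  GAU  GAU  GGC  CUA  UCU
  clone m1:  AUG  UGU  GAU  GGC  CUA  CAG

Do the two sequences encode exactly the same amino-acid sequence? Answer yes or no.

Codon 1: AUG Met / AUG Met — identical.
Codon 2: GAU Asp / UGU Cys — nonsynonymous.
Codon 3: GAU Asp / GAU Asp — identical.
Codon 4: GGC Gly / GGC Gly — identical.
Codon 5: CUA Leu / CUA Leu — identical.
Codon 6: UCU Ser / CAG Gln — nonsynonymous.
Nonsynonymous differences: 2 → different protein.

no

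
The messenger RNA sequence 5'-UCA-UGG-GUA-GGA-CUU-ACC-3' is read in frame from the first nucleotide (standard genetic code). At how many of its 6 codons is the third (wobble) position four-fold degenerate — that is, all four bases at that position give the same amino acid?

5

Codon 1 UCA (Ser): third position 4-fold.
Codon 2 UGG (Trp): third position 1-fold.
Codon 3 GUA (Val): third position 4-fold.
Codon 4 GGA (Gly): third position 4-fold.
Codon 5 CUU (Leu): third position 4-fold.
Codon 6 ACC (Thr): third position 4-fold.
Four-fold degenerate third positions: 5.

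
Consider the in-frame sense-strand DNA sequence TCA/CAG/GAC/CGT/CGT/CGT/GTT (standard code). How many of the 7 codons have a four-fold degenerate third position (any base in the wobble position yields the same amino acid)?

Codon 1 TCA (Ser): third position 4-fold.
Codon 2 CAG (Gln): third position 2-fold.
Codon 3 GAC (Asp): third position 2-fold.
Codon 4 CGT (Arg): third position 4-fold.
Codon 5 CGT (Arg): third position 4-fold.
Codon 6 CGT (Arg): third position 4-fold.
Codon 7 GTT (Val): third position 4-fold.
Four-fold degenerate third positions: 5.

5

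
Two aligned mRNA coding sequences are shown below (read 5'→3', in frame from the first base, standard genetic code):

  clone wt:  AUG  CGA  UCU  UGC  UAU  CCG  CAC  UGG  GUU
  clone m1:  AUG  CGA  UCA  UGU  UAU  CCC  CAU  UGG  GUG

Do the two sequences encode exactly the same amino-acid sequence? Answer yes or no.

yes

Codon 1: AUG Met / AUG Met — identical.
Codon 2: CGA Arg / CGA Arg — identical.
Codon 3: UCU Ser / UCA Ser — synonymous.
Codon 4: UGC Cys / UGU Cys — synonymous.
Codon 5: UAU Tyr / UAU Tyr — identical.
Codon 6: CCG Pro / CCC Pro — synonymous.
Codon 7: CAC His / CAU His — synonymous.
Codon 8: UGG Trp / UGG Trp — identical.
Codon 9: GUU Val / GUG Val — synonymous.
Nonsynonymous differences: 0 → same protein.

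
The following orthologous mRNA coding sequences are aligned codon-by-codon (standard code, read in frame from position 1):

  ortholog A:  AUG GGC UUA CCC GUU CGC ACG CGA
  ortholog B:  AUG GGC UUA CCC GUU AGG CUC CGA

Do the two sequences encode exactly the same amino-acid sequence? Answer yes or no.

Codon 1: AUG Met / AUG Met — identical.
Codon 2: GGC Gly / GGC Gly — identical.
Codon 3: UUA Leu / UUA Leu — identical.
Codon 4: CCC Pro / CCC Pro — identical.
Codon 5: GUU Val / GUU Val — identical.
Codon 6: CGC Arg / AGG Arg — synonymous.
Codon 7: ACG Thr / CUC Leu — nonsynonymous.
Codon 8: CGA Arg / CGA Arg — identical.
Nonsynonymous differences: 1 → different protein.

no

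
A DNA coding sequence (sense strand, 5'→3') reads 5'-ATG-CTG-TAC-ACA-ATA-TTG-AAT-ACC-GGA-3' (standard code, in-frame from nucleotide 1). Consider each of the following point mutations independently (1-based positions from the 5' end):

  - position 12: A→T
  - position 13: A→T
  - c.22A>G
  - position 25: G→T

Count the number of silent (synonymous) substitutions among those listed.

Codon 4: ACA (Thr) → ACT (Thr) — synonymous.
Codon 5: ATA (Ile) → TTA (Leu) — missense.
Codon 8: ACC (Thr) → GCC (Ala) — missense.
Codon 9: GGA (Gly) → TGA (Stop) — nonsense.
Synonymous: 1 of 4.

1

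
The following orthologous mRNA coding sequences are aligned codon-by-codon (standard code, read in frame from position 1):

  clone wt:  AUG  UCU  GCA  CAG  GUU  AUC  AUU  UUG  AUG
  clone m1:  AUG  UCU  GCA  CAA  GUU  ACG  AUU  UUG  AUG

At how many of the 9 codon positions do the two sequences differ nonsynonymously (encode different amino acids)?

Codon 1: AUG Met / AUG Met — identical.
Codon 2: UCU Ser / UCU Ser — identical.
Codon 3: GCA Ala / GCA Ala — identical.
Codon 4: CAG Gln / CAA Gln — synonymous.
Codon 5: GUU Val / GUU Val — identical.
Codon 6: AUC Ile / ACG Thr — nonsynonymous.
Codon 7: AUU Ile / AUU Ile — identical.
Codon 8: UUG Leu / UUG Leu — identical.
Codon 9: AUG Met / AUG Met — identical.
Nonsynonymous differences: 1.

1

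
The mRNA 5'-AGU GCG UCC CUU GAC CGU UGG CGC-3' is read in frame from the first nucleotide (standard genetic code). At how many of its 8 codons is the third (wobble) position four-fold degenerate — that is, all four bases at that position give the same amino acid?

Codon 1 AGU (Ser): third position 2-fold.
Codon 2 GCG (Ala): third position 4-fold.
Codon 3 UCC (Ser): third position 4-fold.
Codon 4 CUU (Leu): third position 4-fold.
Codon 5 GAC (Asp): third position 2-fold.
Codon 6 CGU (Arg): third position 4-fold.
Codon 7 UGG (Trp): third position 1-fold.
Codon 8 CGC (Arg): third position 4-fold.
Four-fold degenerate third positions: 5.

5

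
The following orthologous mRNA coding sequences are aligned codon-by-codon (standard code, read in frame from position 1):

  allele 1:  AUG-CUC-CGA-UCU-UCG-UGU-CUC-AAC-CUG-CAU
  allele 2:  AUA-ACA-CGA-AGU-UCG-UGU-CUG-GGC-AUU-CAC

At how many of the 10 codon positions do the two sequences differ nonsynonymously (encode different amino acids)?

Codon 1: AUG Met / AUA Ile — nonsynonymous.
Codon 2: CUC Leu / ACA Thr — nonsynonymous.
Codon 3: CGA Arg / CGA Arg — identical.
Codon 4: UCU Ser / AGU Ser — synonymous.
Codon 5: UCG Ser / UCG Ser — identical.
Codon 6: UGU Cys / UGU Cys — identical.
Codon 7: CUC Leu / CUG Leu — synonymous.
Codon 8: AAC Asn / GGC Gly — nonsynonymous.
Codon 9: CUG Leu / AUU Ile — nonsynonymous.
Codon 10: CAU His / CAC His — synonymous.
Nonsynonymous differences: 4.

4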